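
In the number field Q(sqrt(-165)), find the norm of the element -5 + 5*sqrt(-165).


N(a + b*sqrt(d)) = a^2 - d*b^2
= (-5)^2 - (-165)*(5)^2
= 25 + 4125
= 4150

4150


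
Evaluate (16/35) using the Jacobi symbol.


Compute (16/35) via quadratic reciprocity:
  pull out 2: (2/35) = -1  (since 35 mod 8 = 3)
  pull out 2: (2/35) = -1  (since 35 mod 8 = 3)
  pull out 2: (2/35) = -1  (since 35 mod 8 = 3)
  pull out 2: (2/35) = -1  (since 35 mod 8 = 3)
  (1/35) = 1
Product of signs = 1

1


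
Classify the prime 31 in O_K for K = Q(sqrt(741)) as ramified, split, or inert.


K = Q(sqrt(741)). Since d mod 4 = 1, disc(K) = 741.
Check p | disc: 741 mod 31 = 28.
p does not divide disc. Compute Legendre symbol (d/p):
28^((31-1)/2) mod 31 = 1
(d/p) = 1, so p splits: (p) = P*P' with e=1, f=1, g=2.
Therefore p is split.

split


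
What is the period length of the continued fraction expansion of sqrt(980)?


Run the CF algorithm for sqrt(980).
a_0 = floor(sqrt(980)) = 31; set m_0=0, q_0=1.
Recurrence: m' = q*a - m,  q' = (d - m'^2)/q,  a' = floor((a_0 + m')/q').
  step 1: m=31, q=19, a=3
  step 2: m=26, q=16, a=3
  step 3: m=22, q=31, a=1
  step 4: m=9, q=29, a=1
  step 5: m=20, q=20, a=2
  step 6: m=20, q=29, a=1
  step 7: m=9, q=31, a=1
  step 8: m=22, q=16, a=3
  step 9: m=26, q=19, a=3
  step 10: m=31, q=1, a=62
a_10 = 2*a_0 = 62, so the period closes here.
sqrt(980) = [31; 3, 3, 1, 1, 2, 1, 1, 3, 3, 62]
Period length = 10

10


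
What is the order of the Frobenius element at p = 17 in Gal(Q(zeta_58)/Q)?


The Frobenius at p in Gal(Q(zeta_n)/Q) = (Z/nZ)* is the class of p, so its order is ord_58(17), the smallest k >= 1 with 17^k = 1 mod 58.
n = 58 = 2 * 29, phi(58) = 28; the order divides phi(n).
Divisors of 28: 1, 2, 4, 7, 14, 28
Repeated squaring mod 58: 17^1 = 17, 17^2 = 57, 17^4 = 1, 17^8 = 1, 17^16 = 1
Test divisors in increasing order:
  k=1: 17^1 = 17 mod 58
  k=2: 17^2 = 57 mod 58
  k=4: 17^4 = 1 mod 58  <- first divisor giving 1
Order = 4

4


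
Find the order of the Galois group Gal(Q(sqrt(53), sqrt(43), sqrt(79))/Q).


The 3 square roots of distinct primes are multiplicatively independent over Q,
so [K:Q] = 2^3 and Gal(K/Q) is isomorphic to (Z/2Z)^3.
|Gal| = 2^3 = 8

8


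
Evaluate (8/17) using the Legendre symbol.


p = 17 is prime, so compute (8/17) with the reciprocity algorithm (Jacobi-symbol steps: pull out 2s via (2/n), flip via reciprocity, reduce):
  pull out 2: (2/17) = +1  (since 17 mod 8 = 1)
  pull out 2: (2/17) = +1  (since 17 mod 8 = 1)
  pull out 2: (2/17) = +1  (since 17 mod 8 = 1)
  (1/17) = 1
Product of signs = 1
(8/17) = 1

1


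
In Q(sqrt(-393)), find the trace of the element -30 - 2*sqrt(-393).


Tr(a + b*sqrt(d)) = (a + b*sqrt(d)) + (a - b*sqrt(d)) = 2a
= 2 * (-30)
= -60

-60


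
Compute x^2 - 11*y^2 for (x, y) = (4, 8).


x^2 - d*y^2
= 4^2 - 11*8^2
= 16 - 704
= -688

-688


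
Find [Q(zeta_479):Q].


The degree equals Euler's totient phi(479).
479 = 479
phi(479) = 478

478


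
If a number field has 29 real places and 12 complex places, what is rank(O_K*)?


By Dirichlet's unit theorem:
rank = r1 + r2 - 1
= 29 + 12 - 1
= 40

40


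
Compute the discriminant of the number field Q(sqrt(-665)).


For K = Q(sqrt(d)) with d squarefree: disc(K) = d if d = 1 mod 4, and disc(K) = 4d if d = 2 or 3 mod 4.
Here d = -665, and d mod 4 = 3.
d = 3 mod 4, not 1 (O_K = Z[sqrt(d)]), so disc(K) = 4d = 4 * (-665) = -2660

-2660


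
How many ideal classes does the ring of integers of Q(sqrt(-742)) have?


K = Q(sqrt(-742)). d mod 4 = 2, so D = disc(K) = 4d = -2968
h(K) equals the number of primitive reduced positive-definite forms (a, b, c) = a*x^2 + b*x*y + c*y^2 with b^2 - 4ac = D,
where reduced means |b| <= a <= c, with b >= 0 whenever |b| = a or a = c, and primitive means gcd(a, b, c) = 1.
Reduced forces 3a^2 <= |D| = 2968, so 1 <= a <= 31; b must have the parity of D, and c = (b^2 - D)/(4a) must be an integer >= a.
Enumerate a = 1..31, b in [-a, a]:
  a=1: (1, 0, 742)  [1]
  a=2: (2, 0, 371)  [1]
  a=3..6: none
  a=7: (7, 0, 106)  [1]
  a=8..12: none
  a=13: (13, -10, 59), (13, 10, 59)  [2]
  a=14: (14, 0, 53)  [1]
  a=15..25: none
  a=26: (26, -16, 31), (26, 16, 31)  [2]
  a=27..31: none
Total reduced forms: 1 + 1 + 1 + 2 + 1 + 2 = 8
h = 8

8


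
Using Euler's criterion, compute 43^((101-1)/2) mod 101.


p = 101 is prime and the exponent is (p-1)/2 = 50, so by Euler's criterion 43^50 = (43/101) = +1 or -1 mod 101.
Compute by square-and-multiply:
  50 = 32 + 16 + 2 (binary 110010)
  Repeated squaring mod 101: 43^1 = 43, 43^2 = 31, 43^4 = 52, 43^8 = 78, 43^16 = 24, 43^32 = 71
  43^50 = 43^32 * 43^16 * 43^2 = 71 * 24 * 31 mod 101
    71 * 24 = 1704 = 88 mod 101
    88 * 31 = 2728 = 1 mod 101
  43^50 = 1 mod 101
Result 1: 43 is a quadratic residue mod 101.
43^50 mod 101 = 1

1


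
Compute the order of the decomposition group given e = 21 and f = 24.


|D_P| = e * f
= 21 * 24
= 504

504


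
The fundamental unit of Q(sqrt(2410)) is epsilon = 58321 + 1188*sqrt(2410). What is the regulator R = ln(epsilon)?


epsilon = 58321 + 1188*sqrt(2410)
= 116642.0000
R = ln(116642.0000)
= 11.6669

11.6669


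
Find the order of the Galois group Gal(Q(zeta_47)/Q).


|Gal(Q(zeta_47)/Q)| = phi(47)
= 46

46


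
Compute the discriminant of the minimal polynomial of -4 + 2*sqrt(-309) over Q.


The element -4 + 2*sqrt(-309) has minimal polynomial:
x^2 + 8*x + 1252
Discriminant = (8)^2 - 4*(1252)
= 64 - 5008
= -4944

-4944


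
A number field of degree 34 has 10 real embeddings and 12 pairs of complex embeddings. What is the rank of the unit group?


By Dirichlet's unit theorem:
rank = r1 + r2 - 1
= 10 + 12 - 1
= 21

21


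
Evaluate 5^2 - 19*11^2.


x^2 - d*y^2
= 5^2 - 19*11^2
= 25 - 2299
= -2274

-2274


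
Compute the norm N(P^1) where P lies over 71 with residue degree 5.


N(P^a) = p^(a*f)
= 71^(1*5)
= 71^5
= 1804229351

1804229351


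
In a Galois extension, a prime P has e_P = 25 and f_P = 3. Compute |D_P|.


|D_P| = e * f
= 25 * 3
= 75

75


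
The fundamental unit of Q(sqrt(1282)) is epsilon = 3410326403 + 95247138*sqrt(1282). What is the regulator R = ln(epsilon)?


epsilon = 3410326403 + 95247138*sqrt(1282)
= 6.8207e+09
R = ln(6.8207e+09)
= 22.6432

22.6432


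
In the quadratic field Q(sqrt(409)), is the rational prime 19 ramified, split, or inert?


K = Q(sqrt(409)). Since d mod 4 = 1, disc(K) = 409.
Check p | disc: 409 mod 19 = 10.
p does not divide disc. Compute Legendre symbol (d/p):
10^((19-1)/2) mod 19 = -1
(d/p) = -1, so p is inert: (p) stays prime with e=1, f=2, g=1.
Therefore p is inert.

inert


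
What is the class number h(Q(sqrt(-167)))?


K = Q(sqrt(-167)). d mod 4 = 1, so D = disc(K) = d = -167
h(K) equals the number of primitive reduced positive-definite forms (a, b, c) = a*x^2 + b*x*y + c*y^2 with b^2 - 4ac = D,
where reduced means |b| <= a <= c, with b >= 0 whenever |b| = a or a = c, and primitive means gcd(a, b, c) = 1.
Reduced forces 3a^2 <= |D| = 167, so 1 <= a <= 7; b must have the parity of D, and c = (b^2 - D)/(4a) must be an integer >= a.
Enumerate a = 1..7, b in [-a, a]:
  a=1: (1, 1, 42)  [1]
  a=2: (2, -1, 21), (2, 1, 21)  [2]
  a=3: (3, -1, 14), (3, 1, 14)  [2]
  a=4: (4, -3, 11), (4, 3, 11)  [2]
  a=5: none
  a=6: (6, -5, 8), (6, -1, 7), (6, 1, 7), (6, 5, 8)  [4]
  a=7: none
Total reduced forms: 1 + 2 + 2 + 2 + 4 = 11
h = 11

11


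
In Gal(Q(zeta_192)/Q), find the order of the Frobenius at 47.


The Frobenius at p in Gal(Q(zeta_n)/Q) = (Z/nZ)* is the class of p, so its order is ord_192(47), the smallest k >= 1 with 47^k = 1 mod 192.
n = 192 = 2^6 * 3, phi(192) = 64; the order divides phi(n).
Divisors of 64: 1, 2, 4, 8, 16, 32, 64
Repeated squaring mod 192: 47^1 = 47, 47^2 = 97, 47^4 = 1, 47^8 = 1, 47^16 = 1, 47^32 = 1, 47^64 = 1
Test divisors in increasing order:
  k=1: 47^1 = 47 mod 192
  k=2: 47^2 = 97 mod 192
  k=4: 47^4 = 1 mod 192  <- first divisor giving 1
Order = 4

4


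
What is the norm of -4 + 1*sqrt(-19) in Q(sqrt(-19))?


N(a + b*sqrt(d)) = a^2 - d*b^2
= (-4)^2 - (-19)*(1)^2
= 16 + 19
= 35

35


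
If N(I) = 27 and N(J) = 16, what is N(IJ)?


N(IJ) = N(I) * N(J)
= 27 * 16
= 432

432


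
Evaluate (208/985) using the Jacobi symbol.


Compute (208/985) via quadratic reciprocity:
  pull out 2: (2/985) = +1  (since 985 mod 8 = 1)
  pull out 2: (2/985) = +1  (since 985 mod 8 = 1)
  pull out 2: (2/985) = +1  (since 985 mod 8 = 1)
  pull out 2: (2/985) = +1  (since 985 mod 8 = 1)
  reciprocity: (13/985) -> +(985/13)
  reduce: (10/13)
  pull out 2: (2/13) = -1  (since 13 mod 8 = 5)
  reciprocity: (5/13) -> +(13/5)
  reduce: (3/5)
  reciprocity: (3/5) -> +(5/3)
  reduce: (2/3)
  pull out 2: (2/3) = -1  (since 3 mod 8 = 3)
  (1/3) = 1
Product of signs = 1

1


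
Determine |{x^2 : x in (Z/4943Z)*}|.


For prime p, the number of non-zero quadratic residues is (p-1)/2.
= (4943-1)/2
= 2471

2471


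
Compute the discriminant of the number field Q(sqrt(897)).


For K = Q(sqrt(d)) with d squarefree: disc(K) = d if d = 1 mod 4, and disc(K) = 4d if d = 2 or 3 mod 4.
Here d = 897, and d mod 4 = 1.
d = 1 mod 4 (O_K = Z[(1+sqrt(d))/2]), so disc(K) = d = 897

897


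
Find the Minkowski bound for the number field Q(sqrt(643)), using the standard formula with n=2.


d = 643, d mod 4 = 3, so disc(K) = 4d = 2572; |disc(K)| = 2572
Real quadratic field, so n = 2, s = r2 = 0, r1 = 2
M = (n!/n^n) * (4/pi)^s * sqrt(|disc(K)|) = (2!/2^2) * (4/pi)^0 * sqrt(2572)
= 0.5 * 1.000000 * 50.714889
= 25.3574

25.3574


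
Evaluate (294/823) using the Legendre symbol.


p = 823 is prime, so compute (294/823) with the reciprocity algorithm (Jacobi-symbol steps: pull out 2s via (2/n), flip via reciprocity, reduce):
  pull out 2: (2/823) = +1  (since 823 mod 8 = 7)
  reciprocity: (147/823) -> -(823/147)
  reduce: (88/147)
  pull out 2: (2/147) = -1  (since 147 mod 8 = 3)
  pull out 2: (2/147) = -1  (since 147 mod 8 = 3)
  pull out 2: (2/147) = -1  (since 147 mod 8 = 3)
  reciprocity: (11/147) -> -(147/11)
  reduce: (4/11)
  pull out 2: (2/11) = -1  (since 11 mod 8 = 3)
  pull out 2: (2/11) = -1  (since 11 mod 8 = 3)
  (1/11) = 1
Product of signs = -1
(294/823) = -1

-1


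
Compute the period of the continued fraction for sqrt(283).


Run the CF algorithm for sqrt(283).
a_0 = floor(sqrt(283)) = 16; set m_0=0, q_0=1.
Recurrence: m' = q*a - m,  q' = (d - m'^2)/q,  a' = floor((a_0 + m')/q').
  step 1: m=16, q=27, a=1
  step 2: m=11, q=6, a=4
  step 3: m=13, q=19, a=1
  step 4: m=6, q=13, a=1
  step 5: m=7, q=18, a=1
  step 6: m=11, q=9, a=3
  step 7: m=16, q=3, a=10
  step 8: m=14, q=29, a=1
  step 9: m=15, q=2, a=15
  step 10: m=15, q=29, a=1
  step 11: m=14, q=3, a=10
  step 12: m=16, q=9, a=3
  step 13: m=11, q=18, a=1
  step 14: m=7, q=13, a=1
  step 15: m=6, q=19, a=1
  step 16: m=13, q=6, a=4
  step 17: m=11, q=27, a=1
  step 18: m=16, q=1, a=32
a_18 = 2*a_0 = 32, so the period closes here.
sqrt(283) = [16; 1, 4, 1, 1, 1, 3, 10, 1, 15, 1, 10, 3, 1, 1, 1, 4, 1, 32]
Period length = 18

18


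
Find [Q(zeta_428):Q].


The degree equals Euler's totient phi(428).
428 = 2^2 * 107
phi(428) = 212

212


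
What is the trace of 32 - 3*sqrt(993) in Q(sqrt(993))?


Tr(a + b*sqrt(d)) = (a + b*sqrt(d)) + (a - b*sqrt(d)) = 2a
= 2 * (32)
= 64

64


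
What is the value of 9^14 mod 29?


p = 29 is prime and the exponent is (p-1)/2 = 14, so by Euler's criterion 9^14 = (9/29) = +1 or -1 mod 29.
Compute by square-and-multiply:
  14 = 8 + 4 + 2 (binary 1110)
  Repeated squaring mod 29: 9^1 = 9, 9^2 = 23, 9^4 = 7, 9^8 = 20
  9^14 = 9^8 * 9^4 * 9^2 = 20 * 7 * 23 mod 29
    20 * 7 = 140 = 24 mod 29
    24 * 23 = 552 = 1 mod 29
  9^14 = 1 mod 29
Result 1: 9 is a quadratic residue mod 29.
9^14 mod 29 = 1

1


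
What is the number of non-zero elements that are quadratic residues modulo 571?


For prime p, the number of non-zero quadratic residues is (p-1)/2.
= (571-1)/2
= 285

285


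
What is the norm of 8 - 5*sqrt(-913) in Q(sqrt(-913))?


N(a + b*sqrt(d)) = a^2 - d*b^2
= (8)^2 - (-913)*(-5)^2
= 64 + 22825
= 22889

22889


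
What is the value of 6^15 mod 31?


p = 31 is prime and the exponent is (p-1)/2 = 15, so by Euler's criterion 6^15 = (6/31) = +1 or -1 mod 31.
Compute by square-and-multiply:
  15 = 8 + 4 + 2 + 1 (binary 1111)
  Repeated squaring mod 31: 6^1 = 6, 6^2 = 5, 6^4 = 25, 6^8 = 5
  6^15 = 6^8 * 6^4 * 6^2 * 6^1 = 5 * 25 * 5 * 6 mod 31
    5 * 25 = 125 = 1 mod 31
    1 * 5 = 5 = 5 mod 31
    5 * 6 = 30 = 30 mod 31
  6^15 = 30 mod 31
Result 30 = p - 1 = -1 mod 31: 6 is a quadratic non-residue mod 31. As a residue in [0, p-1] the value is 30.
6^15 mod 31 = 30

30


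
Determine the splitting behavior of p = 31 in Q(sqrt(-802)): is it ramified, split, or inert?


K = Q(sqrt(-802)). Since d mod 4 = 2, disc(K) = -3208.
Check p | disc: -3208 mod 31 = 16.
p does not divide disc. Compute Legendre symbol (d/p):
4^((31-1)/2) mod 31 = 1
(d/p) = 1, so p splits: (p) = P*P' with e=1, f=1, g=2.
Therefore p is split.

split


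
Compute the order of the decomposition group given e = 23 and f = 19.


|D_P| = e * f
= 23 * 19
= 437

437


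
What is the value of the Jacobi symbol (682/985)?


Compute (682/985) via quadratic reciprocity:
  pull out 2: (2/985) = +1  (since 985 mod 8 = 1)
  reciprocity: (341/985) -> +(985/341)
  reduce: (303/341)
  reciprocity: (303/341) -> +(341/303)
  reduce: (38/303)
  pull out 2: (2/303) = +1  (since 303 mod 8 = 7)
  reciprocity: (19/303) -> -(303/19)
  reduce: (18/19)
  pull out 2: (2/19) = -1  (since 19 mod 8 = 3)
  reciprocity: (9/19) -> +(19/9)
  reduce: (1/9)
  (1/9) = 1
Product of signs = 1

1


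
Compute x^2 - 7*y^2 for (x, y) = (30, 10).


x^2 - d*y^2
= 30^2 - 7*10^2
= 900 - 700
= 200

200


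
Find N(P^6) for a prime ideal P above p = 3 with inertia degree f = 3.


N(P^a) = p^(a*f)
= 3^(6*3)
= 3^18
= 387420489

387420489


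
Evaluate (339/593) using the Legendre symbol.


p = 593 is prime, so compute (339/593) with the reciprocity algorithm (Jacobi-symbol steps: pull out 2s via (2/n), flip via reciprocity, reduce):
  reciprocity: (339/593) -> +(593/339)
  reduce: (254/339)
  pull out 2: (2/339) = -1  (since 339 mod 8 = 3)
  reciprocity: (127/339) -> -(339/127)
  reduce: (85/127)
  reciprocity: (85/127) -> +(127/85)
  reduce: (42/85)
  pull out 2: (2/85) = -1  (since 85 mod 8 = 5)
  reciprocity: (21/85) -> +(85/21)
  reduce: (1/21)
  (1/21) = 1
Product of signs = -1
(339/593) = -1

-1


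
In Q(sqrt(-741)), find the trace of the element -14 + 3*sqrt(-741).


Tr(a + b*sqrt(d)) = (a + b*sqrt(d)) + (a - b*sqrt(d)) = 2a
= 2 * (-14)
= -28

-28


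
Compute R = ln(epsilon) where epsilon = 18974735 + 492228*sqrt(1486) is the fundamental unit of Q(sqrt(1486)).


epsilon = 18974735 + 492228*sqrt(1486)
= 3.7949e+07
R = ln(3.7949e+07)
= 17.4518

17.4518


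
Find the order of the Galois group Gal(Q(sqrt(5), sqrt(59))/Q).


The 2 square roots of distinct primes are multiplicatively independent over Q,
so [K:Q] = 2^2 and Gal(K/Q) is isomorphic to (Z/2Z)^2.
|Gal| = 2^2 = 4

4


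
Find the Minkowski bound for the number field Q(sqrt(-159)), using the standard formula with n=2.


d = -159, d mod 4 = 1, so disc(K) = d = -159; |disc(K)| = 159
Imaginary quadratic field, so n = 2, s = r2 = 1, r1 = 0
M = (n!/n^n) * (4/pi)^s * sqrt(|disc(K)|) = (2!/2^2) * (4/pi)^1 * sqrt(159)
= 0.5 * 1.273240 * 12.609520
= 8.0275

8.0275


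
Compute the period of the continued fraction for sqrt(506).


Run the CF algorithm for sqrt(506).
a_0 = floor(sqrt(506)) = 22; set m_0=0, q_0=1.
Recurrence: m' = q*a - m,  q' = (d - m'^2)/q,  a' = floor((a_0 + m')/q').
  step 1: m=22, q=22, a=2
  step 2: m=22, q=1, a=44
a_2 = 2*a_0 = 44, so the period closes here.
sqrt(506) = [22; 2, 44]
Period length = 2

2


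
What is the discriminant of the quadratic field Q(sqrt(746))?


For K = Q(sqrt(d)) with d squarefree: disc(K) = d if d = 1 mod 4, and disc(K) = 4d if d = 2 or 3 mod 4.
Here d = 746, and d mod 4 = 2.
d = 2 mod 4, not 1 (O_K = Z[sqrt(d)]), so disc(K) = 4d = 4 * (746) = 2984

2984


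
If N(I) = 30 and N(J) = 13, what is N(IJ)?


N(IJ) = N(I) * N(J)
= 30 * 13
= 390

390


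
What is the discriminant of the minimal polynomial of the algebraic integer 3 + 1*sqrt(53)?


The element 3 + 1*sqrt(53) has minimal polynomial:
x^2 - 6*x - 44
Discriminant = (-6)^2 - 4*(-44)
= 36 + 176
= 212

212


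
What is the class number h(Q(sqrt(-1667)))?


K = Q(sqrt(-1667)). d mod 4 = 1, so D = disc(K) = d = -1667
h(K) equals the number of primitive reduced positive-definite forms (a, b, c) = a*x^2 + b*x*y + c*y^2 with b^2 - 4ac = D,
where reduced means |b| <= a <= c, with b >= 0 whenever |b| = a or a = c, and primitive means gcd(a, b, c) = 1.
Reduced forces 3a^2 <= |D| = 1667, so 1 <= a <= 23; b must have the parity of D, and c = (b^2 - D)/(4a) must be an integer >= a.
Enumerate a = 1..23, b in [-a, a]:
  a=1: (1, 1, 417)  [1]
  a=2: none
  a=3: (3, -1, 139), (3, 1, 139)  [2]
  a=4..8: none
  a=9: (9, -5, 47), (9, 5, 47)  [2]
  a=10: none
  a=11: (11, -7, 39), (11, 7, 39)  [2]
  a=12: none
  a=13: (13, -7, 33), (13, 7, 33)  [2]
  a=14..16: none
  a=17: (17, -13, 27), (17, 13, 27)  [2]
  a=18: none
  a=19: (19, -9, 23), (19, 9, 23)  [2]
  a=20..23: none
Total reduced forms: 1 + 2 + 2 + 2 + 2 + 2 + 2 = 13
h = 13

13


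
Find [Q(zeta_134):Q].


The degree equals Euler's totient phi(134).
134 = 2 * 67
phi(134) = 66

66


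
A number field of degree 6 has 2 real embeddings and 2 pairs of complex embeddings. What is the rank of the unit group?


By Dirichlet's unit theorem:
rank = r1 + r2 - 1
= 2 + 2 - 1
= 3

3


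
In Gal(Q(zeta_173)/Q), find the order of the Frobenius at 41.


The Frobenius at p in Gal(Q(zeta_n)/Q) = (Z/nZ)* is the class of p, so its order is ord_173(41), the smallest k >= 1 with 41^k = 1 mod 173.
n = 173 = 173, phi(173) = 172; the order divides phi(n).
Divisors of 172: 1, 2, 4, 43, 86, 172
Repeated squaring mod 173: 41^1 = 41, 41^2 = 124, 41^4 = 152, 41^8 = 95, 41^16 = 29, 41^32 = 149, 41^64 = 57, 41^128 = 135
Test divisors in increasing order:
  k=1: 41^1 = 41 mod 173
  k=2: 41^2 = 124 mod 173
  k=4: 41^4 = 152 mod 173
  k=43: 41^43 = 149 * 95 * 124 * 41 = 172 mod 173
  k=86: 41^86 = 57 * 29 * 152 * 124 = 1 mod 173  <- first divisor giving 1
Order = 86

86


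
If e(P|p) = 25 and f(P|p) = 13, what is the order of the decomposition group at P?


|D_P| = e * f
= 25 * 13
= 325

325


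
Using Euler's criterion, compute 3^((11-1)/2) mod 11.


p = 11 is prime and the exponent is (p-1)/2 = 5, so by Euler's criterion 3^5 = (3/11) = +1 or -1 mod 11.
Compute by square-and-multiply:
  5 = 4 + 1 (binary 101)
  Repeated squaring mod 11: 3^1 = 3, 3^2 = 9, 3^4 = 4
  3^5 = 3^4 * 3^1 = 4 * 3 mod 11
    4 * 3 = 12 = 1 mod 11
  3^5 = 1 mod 11
Result 1: 3 is a quadratic residue mod 11.
3^5 mod 11 = 1

1


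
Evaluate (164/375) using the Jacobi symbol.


Compute (164/375) via quadratic reciprocity:
  pull out 2: (2/375) = +1  (since 375 mod 8 = 7)
  pull out 2: (2/375) = +1  (since 375 mod 8 = 7)
  reciprocity: (41/375) -> +(375/41)
  reduce: (6/41)
  pull out 2: (2/41) = +1  (since 41 mod 8 = 1)
  reciprocity: (3/41) -> +(41/3)
  reduce: (2/3)
  pull out 2: (2/3) = -1  (since 3 mod 8 = 3)
  (1/3) = 1
Product of signs = -1

-1


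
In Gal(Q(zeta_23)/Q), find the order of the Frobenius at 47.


The Frobenius at p in Gal(Q(zeta_n)/Q) = (Z/nZ)* is the class of p, so its order is ord_23(47), the smallest k >= 1 with 47^k = 1 mod 23.
n = 23 = 23, phi(23) = 22; the order divides phi(n).
Divisors of 22: 1, 2, 11, 22
Repeated squaring mod 23: 47^1 = 1, 47^2 = 1, 47^4 = 1, 47^8 = 1, 47^16 = 1
Test divisors in increasing order:
  k=1: 47^1 = 1 mod 23  <- first divisor giving 1
Order = 1

1


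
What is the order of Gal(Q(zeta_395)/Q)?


|Gal(Q(zeta_395)/Q)| = phi(395)
= 312

312


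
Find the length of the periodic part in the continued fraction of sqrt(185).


Run the CF algorithm for sqrt(185).
a_0 = floor(sqrt(185)) = 13; set m_0=0, q_0=1.
Recurrence: m' = q*a - m,  q' = (d - m'^2)/q,  a' = floor((a_0 + m')/q').
  step 1: m=13, q=16, a=1
  step 2: m=3, q=11, a=1
  step 3: m=8, q=11, a=1
  step 4: m=3, q=16, a=1
  step 5: m=13, q=1, a=26
a_5 = 2*a_0 = 26, so the period closes here.
sqrt(185) = [13; 1, 1, 1, 1, 26]
Period length = 5

5


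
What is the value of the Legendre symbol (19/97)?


p = 97 is prime, so compute (19/97) with the reciprocity algorithm (Jacobi-symbol steps: pull out 2s via (2/n), flip via reciprocity, reduce):
  reciprocity: (19/97) -> +(97/19)
  reduce: (2/19)
  pull out 2: (2/19) = -1  (since 19 mod 8 = 3)
  (1/19) = 1
Product of signs = -1
(19/97) = -1

-1


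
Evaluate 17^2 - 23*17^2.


x^2 - d*y^2
= 17^2 - 23*17^2
= 289 - 6647
= -6358

-6358


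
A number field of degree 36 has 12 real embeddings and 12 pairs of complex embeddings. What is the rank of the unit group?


By Dirichlet's unit theorem:
rank = r1 + r2 - 1
= 12 + 12 - 1
= 23

23


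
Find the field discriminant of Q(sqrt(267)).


For K = Q(sqrt(d)) with d squarefree: disc(K) = d if d = 1 mod 4, and disc(K) = 4d if d = 2 or 3 mod 4.
Here d = 267, and d mod 4 = 3.
d = 3 mod 4, not 1 (O_K = Z[sqrt(d)]), so disc(K) = 4d = 4 * (267) = 1068

1068


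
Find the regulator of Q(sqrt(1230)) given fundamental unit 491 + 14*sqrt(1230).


epsilon = 491 + 14*sqrt(1230)
= 981.9990
R = ln(981.9990)
= 6.8896

6.8896


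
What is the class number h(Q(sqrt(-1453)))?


K = Q(sqrt(-1453)). d mod 4 = 3, so D = disc(K) = 4d = -5812
h(K) equals the number of primitive reduced positive-definite forms (a, b, c) = a*x^2 + b*x*y + c*y^2 with b^2 - 4ac = D,
where reduced means |b| <= a <= c, with b >= 0 whenever |b| = a or a = c, and primitive means gcd(a, b, c) = 1.
Reduced forces 3a^2 <= |D| = 5812, so 1 <= a <= 44; b must have the parity of D, and c = (b^2 - D)/(4a) must be an integer >= a.
Enumerate a = 1..44, b in [-a, a]:
  a=1: (1, 0, 1453)  [1]
  a=2: (2, 2, 727)  [1]
  a=3..12: none
  a=13: (13, -8, 113), (13, 8, 113)  [2]
  a=14..16: none
  a=17: (17, -6, 86), (17, 6, 86)  [2]
  a=18..25: none
  a=26: (26, -18, 59), (26, 18, 59)  [2]
  a=27..30: none
  a=31: (31, -4, 47), (31, 4, 47)  [2]
  a=32..33: none
  a=34: (34, -6, 43), (34, 6, 43)  [2]
  a=35..36: none
  a=37: (37, -16, 41), (37, 16, 41)  [2]
  a=38..44: none
Total reduced forms: 1 + 1 + 2 + 2 + 2 + 2 + 2 + 2 = 14
h = 14

14


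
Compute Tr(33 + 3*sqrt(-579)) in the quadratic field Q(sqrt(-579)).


Tr(a + b*sqrt(d)) = (a + b*sqrt(d)) + (a - b*sqrt(d)) = 2a
= 2 * (33)
= 66

66


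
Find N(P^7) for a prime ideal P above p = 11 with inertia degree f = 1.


N(P^a) = p^(a*f)
= 11^(7*1)
= 11^7
= 19487171

19487171


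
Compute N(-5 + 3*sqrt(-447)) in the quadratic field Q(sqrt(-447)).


N(a + b*sqrt(d)) = a^2 - d*b^2
= (-5)^2 - (-447)*(3)^2
= 25 + 4023
= 4048

4048


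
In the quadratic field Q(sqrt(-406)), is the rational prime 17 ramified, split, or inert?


K = Q(sqrt(-406)). Since d mod 4 = 2, disc(K) = -1624.
Check p | disc: -1624 mod 17 = 8.
p does not divide disc. Compute Legendre symbol (d/p):
2^((17-1)/2) mod 17 = 1
(d/p) = 1, so p splits: (p) = P*P' with e=1, f=1, g=2.
Therefore p is split.

split


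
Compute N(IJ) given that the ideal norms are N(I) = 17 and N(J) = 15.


N(IJ) = N(I) * N(J)
= 17 * 15
= 255

255


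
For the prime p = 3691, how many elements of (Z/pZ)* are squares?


For prime p, the number of non-zero quadratic residues is (p-1)/2.
= (3691-1)/2
= 1845

1845


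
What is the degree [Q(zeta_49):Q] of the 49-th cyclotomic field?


The degree equals Euler's totient phi(49).
49 = 7^2
phi(49) = 42

42


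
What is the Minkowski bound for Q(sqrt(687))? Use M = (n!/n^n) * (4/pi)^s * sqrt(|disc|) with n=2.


d = 687, d mod 4 = 3, so disc(K) = 4d = 2748; |disc(K)| = 2748
Real quadratic field, so n = 2, s = r2 = 0, r1 = 2
M = (n!/n^n) * (4/pi)^s * sqrt(|disc(K)|) = (2!/2^2) * (4/pi)^0 * sqrt(2748)
= 0.5 * 1.000000 * 52.421370
= 26.2107

26.2107


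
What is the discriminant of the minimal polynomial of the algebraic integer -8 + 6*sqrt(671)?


The element -8 + 6*sqrt(671) has minimal polynomial:
x^2 + 16*x - 24092
Discriminant = (16)^2 - 4*(-24092)
= 256 + 96368
= 96624

96624


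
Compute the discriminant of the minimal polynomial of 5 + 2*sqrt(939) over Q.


The element 5 + 2*sqrt(939) has minimal polynomial:
x^2 - 10*x - 3731
Discriminant = (-10)^2 - 4*(-3731)
= 100 + 14924
= 15024

15024


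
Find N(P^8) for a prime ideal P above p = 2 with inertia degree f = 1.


N(P^a) = p^(a*f)
= 2^(8*1)
= 2^8
= 256

256


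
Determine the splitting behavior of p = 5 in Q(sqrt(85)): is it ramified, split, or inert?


K = Q(sqrt(85)). Since d mod 4 = 1, disc(K) = 85.
Check p | disc: 85 mod 5 = 0.
p divides disc, so p ramifies: (p) = P^2 with e=2, f=1, g=1.
Therefore p is ramified.

ramified


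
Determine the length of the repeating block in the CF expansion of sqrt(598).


Run the CF algorithm for sqrt(598).
a_0 = floor(sqrt(598)) = 24; set m_0=0, q_0=1.
Recurrence: m' = q*a - m,  q' = (d - m'^2)/q,  a' = floor((a_0 + m')/q').
  step 1: m=24, q=22, a=2
  step 2: m=20, q=9, a=4
  step 3: m=16, q=38, a=1
  step 4: m=22, q=3, a=15
  step 5: m=23, q=23, a=2
  step 6: m=23, q=3, a=15
  step 7: m=22, q=38, a=1
  step 8: m=16, q=9, a=4
  step 9: m=20, q=22, a=2
  step 10: m=24, q=1, a=48
a_10 = 2*a_0 = 48, so the period closes here.
sqrt(598) = [24; 2, 4, 1, 15, 2, 15, 1, 4, 2, 48]
Period length = 10

10


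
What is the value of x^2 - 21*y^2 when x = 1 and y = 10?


x^2 - d*y^2
= 1^2 - 21*10^2
= 1 - 2100
= -2099

-2099


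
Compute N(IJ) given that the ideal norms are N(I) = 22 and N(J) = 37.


N(IJ) = N(I) * N(J)
= 22 * 37
= 814

814


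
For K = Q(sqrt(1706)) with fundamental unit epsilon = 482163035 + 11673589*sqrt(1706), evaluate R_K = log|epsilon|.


epsilon = 482163035 + 11673589*sqrt(1706)
= 9.6433e+08
R = ln(9.6433e+08)
= 20.6869

20.6869


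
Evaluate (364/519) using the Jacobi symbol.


Compute (364/519) via quadratic reciprocity:
  pull out 2: (2/519) = +1  (since 519 mod 8 = 7)
  pull out 2: (2/519) = +1  (since 519 mod 8 = 7)
  reciprocity: (91/519) -> -(519/91)
  reduce: (64/91)
  pull out 2: (2/91) = -1  (since 91 mod 8 = 3)
  pull out 2: (2/91) = -1  (since 91 mod 8 = 3)
  pull out 2: (2/91) = -1  (since 91 mod 8 = 3)
  pull out 2: (2/91) = -1  (since 91 mod 8 = 3)
  pull out 2: (2/91) = -1  (since 91 mod 8 = 3)
  pull out 2: (2/91) = -1  (since 91 mod 8 = 3)
  (1/91) = 1
Product of signs = -1

-1


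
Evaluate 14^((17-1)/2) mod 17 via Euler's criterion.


p = 17 is prime and the exponent is (p-1)/2 = 8, so by Euler's criterion 14^8 = (14/17) = +1 or -1 mod 17.
Compute by square-and-multiply:
  8 = 8 (binary 1000)
  Repeated squaring mod 17: 14^1 = 14, 14^2 = 9, 14^4 = 13, 14^8 = 16
  14^8 = 16 mod 17
Result 16 = p - 1 = -1 mod 17: 14 is a quadratic non-residue mod 17. As a residue in [0, p-1] the value is 16.
14^8 mod 17 = 16

16


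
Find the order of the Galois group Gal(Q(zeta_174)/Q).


|Gal(Q(zeta_174)/Q)| = phi(174)
= 56

56


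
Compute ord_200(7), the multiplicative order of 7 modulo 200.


We want ord_200(7), the smallest k >= 1 with 7^k = 1 mod 200.
n = 200 = 2^3 * 5^2, phi(200) = 80; the order divides phi(n).
Divisors of 80: 1, 2, 4, 5, 8, 10, 16, 20, 40, 80
Repeated squaring mod 200: 7^1 = 7, 7^2 = 49, 7^4 = 1, 7^8 = 1, 7^16 = 1, 7^32 = 1, 7^64 = 1
Test divisors in increasing order:
  k=1: 7^1 = 7 mod 200
  k=2: 7^2 = 49 mod 200
  k=4: 7^4 = 1 mod 200  <- first divisor giving 1
Order = 4

4


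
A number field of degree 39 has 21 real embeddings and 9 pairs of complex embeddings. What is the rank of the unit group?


By Dirichlet's unit theorem:
rank = r1 + r2 - 1
= 21 + 9 - 1
= 29

29


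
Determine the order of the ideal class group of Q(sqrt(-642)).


K = Q(sqrt(-642)). d mod 4 = 2, so D = disc(K) = 4d = -2568
h(K) equals the number of primitive reduced positive-definite forms (a, b, c) = a*x^2 + b*x*y + c*y^2 with b^2 - 4ac = D,
where reduced means |b| <= a <= c, with b >= 0 whenever |b| = a or a = c, and primitive means gcd(a, b, c) = 1.
Reduced forces 3a^2 <= |D| = 2568, so 1 <= a <= 29; b must have the parity of D, and c = (b^2 - D)/(4a) must be an integer >= a.
Enumerate a = 1..29, b in [-a, a]:
  a=1: (1, 0, 642)  [1]
  a=2: (2, 0, 321)  [1]
  a=3: (3, 0, 214)  [1]
  a=4..5: none
  a=6: (6, 0, 107)  [1]
  a=7: (7, -6, 93), (7, 6, 93)  [2]
  a=8..13: none
  a=14: (14, -8, 47), (14, 8, 47)  [2]
  a=15..16: none
  a=17: (17, -4, 38), (17, 4, 38)  [2]
  a=18: none
  a=19: (19, -4, 34), (19, 4, 34)  [2]
  a=20: none
  a=21: (21, -6, 31), (21, 6, 31)  [2]
  a=22: none
  a=23: (23, -10, 29), (23, 10, 29)  [2]
  a=24..29: none
Total reduced forms: 1 + 1 + 1 + 1 + 2 + 2 + 2 + 2 + 2 + 2 = 16
h = 16

16


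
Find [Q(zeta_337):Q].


The degree equals Euler's totient phi(337).
337 = 337
phi(337) = 336

336


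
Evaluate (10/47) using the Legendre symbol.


p = 47 is prime, so compute (10/47) with the reciprocity algorithm (Jacobi-symbol steps: pull out 2s via (2/n), flip via reciprocity, reduce):
  pull out 2: (2/47) = +1  (since 47 mod 8 = 7)
  reciprocity: (5/47) -> +(47/5)
  reduce: (2/5)
  pull out 2: (2/5) = -1  (since 5 mod 8 = 5)
  (1/5) = 1
Product of signs = -1
(10/47) = -1

-1


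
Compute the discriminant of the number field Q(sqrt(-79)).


For K = Q(sqrt(d)) with d squarefree: disc(K) = d if d = 1 mod 4, and disc(K) = 4d if d = 2 or 3 mod 4.
Here d = -79, and d mod 4 = 1.
d = 1 mod 4 (O_K = Z[(1+sqrt(d))/2]), so disc(K) = d = -79

-79


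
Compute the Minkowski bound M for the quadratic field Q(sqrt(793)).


d = 793, d mod 4 = 1, so disc(K) = d = 793; |disc(K)| = 793
Real quadratic field, so n = 2, s = r2 = 0, r1 = 2
M = (n!/n^n) * (4/pi)^s * sqrt(|disc(K)|) = (2!/2^2) * (4/pi)^0 * sqrt(793)
= 0.5 * 1.000000 * 28.160256
= 14.0801

14.0801


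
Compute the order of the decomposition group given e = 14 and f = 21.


|D_P| = e * f
= 14 * 21
= 294

294


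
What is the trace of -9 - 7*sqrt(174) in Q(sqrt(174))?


Tr(a + b*sqrt(d)) = (a + b*sqrt(d)) + (a - b*sqrt(d)) = 2a
= 2 * (-9)
= -18

-18


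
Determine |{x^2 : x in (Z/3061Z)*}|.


For prime p, the number of non-zero quadratic residues is (p-1)/2.
= (3061-1)/2
= 1530

1530


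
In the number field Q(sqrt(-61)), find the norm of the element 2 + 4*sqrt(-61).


N(a + b*sqrt(d)) = a^2 - d*b^2
= (2)^2 - (-61)*(4)^2
= 4 + 976
= 980

980


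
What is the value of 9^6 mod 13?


p = 13 is prime and the exponent is (p-1)/2 = 6, so by Euler's criterion 9^6 = (9/13) = +1 or -1 mod 13.
Compute by square-and-multiply:
  6 = 4 + 2 (binary 110)
  Repeated squaring mod 13: 9^1 = 9, 9^2 = 3, 9^4 = 9
  9^6 = 9^4 * 9^2 = 9 * 3 mod 13
    9 * 3 = 27 = 1 mod 13
  9^6 = 1 mod 13
Result 1: 9 is a quadratic residue mod 13.
9^6 mod 13 = 1

1


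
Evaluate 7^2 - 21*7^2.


x^2 - d*y^2
= 7^2 - 21*7^2
= 49 - 1029
= -980

-980


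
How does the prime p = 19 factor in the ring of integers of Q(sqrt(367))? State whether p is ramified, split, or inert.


K = Q(sqrt(367)). Since d mod 4 = 3, disc(K) = 1468.
Check p | disc: 1468 mod 19 = 5.
p does not divide disc. Compute Legendre symbol (d/p):
6^((19-1)/2) mod 19 = 1
(d/p) = 1, so p splits: (p) = P*P' with e=1, f=1, g=2.
Therefore p is split.

split


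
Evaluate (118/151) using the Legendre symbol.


p = 151 is prime, so compute (118/151) with the reciprocity algorithm (Jacobi-symbol steps: pull out 2s via (2/n), flip via reciprocity, reduce):
  pull out 2: (2/151) = +1  (since 151 mod 8 = 7)
  reciprocity: (59/151) -> -(151/59)
  reduce: (33/59)
  reciprocity: (33/59) -> +(59/33)
  reduce: (26/33)
  pull out 2: (2/33) = +1  (since 33 mod 8 = 1)
  reciprocity: (13/33) -> +(33/13)
  reduce: (7/13)
  reciprocity: (7/13) -> +(13/7)
  reduce: (6/7)
  pull out 2: (2/7) = +1  (since 7 mod 8 = 7)
  reciprocity: (3/7) -> -(7/3)
  reduce: (1/3)
  (1/3) = 1
Product of signs = 1
(118/151) = 1

1


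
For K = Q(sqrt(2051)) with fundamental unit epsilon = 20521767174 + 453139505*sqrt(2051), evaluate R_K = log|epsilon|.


epsilon = 20521767174 + 453139505*sqrt(2051)
= 4.1044e+10
R = ln(4.1044e+10)
= 24.4379

24.4379


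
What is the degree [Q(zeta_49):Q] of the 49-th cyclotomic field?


The degree equals Euler's totient phi(49).
49 = 7^2
phi(49) = 42

42


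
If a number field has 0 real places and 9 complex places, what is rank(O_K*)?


By Dirichlet's unit theorem:
rank = r1 + r2 - 1
= 0 + 9 - 1
= 8

8


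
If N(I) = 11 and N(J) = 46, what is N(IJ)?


N(IJ) = N(I) * N(J)
= 11 * 46
= 506

506


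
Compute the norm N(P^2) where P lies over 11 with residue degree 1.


N(P^a) = p^(a*f)
= 11^(2*1)
= 11^2
= 121

121


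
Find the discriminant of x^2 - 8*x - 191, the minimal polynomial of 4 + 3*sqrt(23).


The element 4 + 3*sqrt(23) has minimal polynomial:
x^2 - 8*x - 191
Discriminant = (-8)^2 - 4*(-191)
= 64 + 764
= 828

828


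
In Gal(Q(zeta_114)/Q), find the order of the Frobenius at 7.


The Frobenius at p in Gal(Q(zeta_n)/Q) = (Z/nZ)* is the class of p, so its order is ord_114(7), the smallest k >= 1 with 7^k = 1 mod 114.
n = 114 = 2 * 3 * 19, phi(114) = 36; the order divides phi(n).
Divisors of 36: 1, 2, 3, 4, 6, 9, 12, 18, 36
Repeated squaring mod 114: 7^1 = 7, 7^2 = 49, 7^4 = 7, 7^8 = 49, 7^16 = 7, 7^32 = 49
Test divisors in increasing order:
  k=1: 7^1 = 7 mod 114
  k=2: 7^2 = 49 mod 114
  k=3: 7^3 = 49 * 7 = 1 mod 114  <- first divisor giving 1
Order = 3

3


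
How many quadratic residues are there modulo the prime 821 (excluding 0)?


For prime p, the number of non-zero quadratic residues is (p-1)/2.
= (821-1)/2
= 410

410


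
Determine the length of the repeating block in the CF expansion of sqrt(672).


Run the CF algorithm for sqrt(672).
a_0 = floor(sqrt(672)) = 25; set m_0=0, q_0=1.
Recurrence: m' = q*a - m,  q' = (d - m'^2)/q,  a' = floor((a_0 + m')/q').
  step 1: m=25, q=47, a=1
  step 2: m=22, q=4, a=11
  step 3: m=22, q=47, a=1
  step 4: m=25, q=1, a=50
a_4 = 2*a_0 = 50, so the period closes here.
sqrt(672) = [25; 1, 11, 1, 50]
Period length = 4

4


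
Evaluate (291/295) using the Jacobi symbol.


Compute (291/295) via quadratic reciprocity:
  reciprocity: (291/295) -> -(295/291)
  reduce: (4/291)
  pull out 2: (2/291) = -1  (since 291 mod 8 = 3)
  pull out 2: (2/291) = -1  (since 291 mod 8 = 3)
  (1/291) = 1
Product of signs = -1

-1


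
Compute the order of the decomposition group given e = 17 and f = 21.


|D_P| = e * f
= 17 * 21
= 357

357


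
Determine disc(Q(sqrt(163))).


For K = Q(sqrt(d)) with d squarefree: disc(K) = d if d = 1 mod 4, and disc(K) = 4d if d = 2 or 3 mod 4.
Here d = 163, and d mod 4 = 3.
d = 3 mod 4, not 1 (O_K = Z[sqrt(d)]), so disc(K) = 4d = 4 * (163) = 652

652


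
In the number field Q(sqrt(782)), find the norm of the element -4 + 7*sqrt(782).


N(a + b*sqrt(d)) = a^2 - d*b^2
= (-4)^2 - (782)*(7)^2
= 16 - 38318
= -38302

-38302


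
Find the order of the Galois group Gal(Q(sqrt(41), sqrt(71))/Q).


The 2 square roots of distinct primes are multiplicatively independent over Q,
so [K:Q] = 2^2 and Gal(K/Q) is isomorphic to (Z/2Z)^2.
|Gal| = 2^2 = 4

4


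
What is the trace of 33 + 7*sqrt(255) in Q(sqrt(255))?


Tr(a + b*sqrt(d)) = (a + b*sqrt(d)) + (a - b*sqrt(d)) = 2a
= 2 * (33)
= 66

66


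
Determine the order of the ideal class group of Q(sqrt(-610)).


K = Q(sqrt(-610)). d mod 4 = 2, so D = disc(K) = 4d = -2440
h(K) equals the number of primitive reduced positive-definite forms (a, b, c) = a*x^2 + b*x*y + c*y^2 with b^2 - 4ac = D,
where reduced means |b| <= a <= c, with b >= 0 whenever |b| = a or a = c, and primitive means gcd(a, b, c) = 1.
Reduced forces 3a^2 <= |D| = 2440, so 1 <= a <= 28; b must have the parity of D, and c = (b^2 - D)/(4a) must be an integer >= a.
Enumerate a = 1..28, b in [-a, a]:
  a=1: (1, 0, 610)  [1]
  a=2: (2, 0, 305)  [1]
  a=3..4: none
  a=5: (5, 0, 122)  [1]
  a=6..9: none
  a=10: (10, 0, 61)  [1]
  a=11..12: none
  a=13: (13, -2, 47), (13, 2, 47)  [2]
  a=14..16: none
  a=17: (17, -12, 38), (17, 12, 38)  [2]
  a=18: none
  a=19: (19, -12, 34), (19, 12, 34)  [2]
  a=20..25: none
  a=26: (26, -24, 29), (26, 24, 29)  [2]
  a=27..28: none
Total reduced forms: 1 + 1 + 1 + 1 + 2 + 2 + 2 + 2 = 12
h = 12

12


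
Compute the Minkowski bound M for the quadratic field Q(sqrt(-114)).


d = -114, d mod 4 = 2, so disc(K) = 4d = -456; |disc(K)| = 456
Imaginary quadratic field, so n = 2, s = r2 = 1, r1 = 0
M = (n!/n^n) * (4/pi)^s * sqrt(|disc(K)|) = (2!/2^2) * (4/pi)^1 * sqrt(456)
= 0.5 * 1.273240 * 21.354157
= 13.5945

13.5945


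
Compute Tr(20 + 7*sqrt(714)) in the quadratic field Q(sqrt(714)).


Tr(a + b*sqrt(d)) = (a + b*sqrt(d)) + (a - b*sqrt(d)) = 2a
= 2 * (20)
= 40

40


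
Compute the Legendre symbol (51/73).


p = 73 is prime, so compute (51/73) with the reciprocity algorithm (Jacobi-symbol steps: pull out 2s via (2/n), flip via reciprocity, reduce):
  reciprocity: (51/73) -> +(73/51)
  reduce: (22/51)
  pull out 2: (2/51) = -1  (since 51 mod 8 = 3)
  reciprocity: (11/51) -> -(51/11)
  reduce: (7/11)
  reciprocity: (7/11) -> -(11/7)
  reduce: (4/7)
  pull out 2: (2/7) = +1  (since 7 mod 8 = 7)
  pull out 2: (2/7) = +1  (since 7 mod 8 = 7)
  (1/7) = 1
Product of signs = -1
(51/73) = -1

-1


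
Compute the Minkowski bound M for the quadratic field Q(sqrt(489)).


d = 489, d mod 4 = 1, so disc(K) = d = 489; |disc(K)| = 489
Real quadratic field, so n = 2, s = r2 = 0, r1 = 2
M = (n!/n^n) * (4/pi)^s * sqrt(|disc(K)|) = (2!/2^2) * (4/pi)^0 * sqrt(489)
= 0.5 * 1.000000 * 22.113344
= 11.0567

11.0567


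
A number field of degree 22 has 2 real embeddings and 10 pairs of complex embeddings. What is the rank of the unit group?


By Dirichlet's unit theorem:
rank = r1 + r2 - 1
= 2 + 10 - 1
= 11

11


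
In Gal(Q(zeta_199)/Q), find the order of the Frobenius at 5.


The Frobenius at p in Gal(Q(zeta_n)/Q) = (Z/nZ)* is the class of p, so its order is ord_199(5), the smallest k >= 1 with 5^k = 1 mod 199.
n = 199 = 199, phi(199) = 198; the order divides phi(n).
Divisors of 198: 1, 2, 3, 6, 9, 11, 18, 22, 33, 66, 99, 198
Repeated squaring mod 199: 5^1 = 5, 5^2 = 25, 5^4 = 28, 5^8 = 187, 5^16 = 144, 5^32 = 40, 5^64 = 8, 5^128 = 64
Test divisors in increasing order:
  k=1: 5^1 = 5 mod 199
  k=2: 5^2 = 25 mod 199
  k=3: 5^3 = 25 * 5 = 125 mod 199
  k=6: 5^6 = 28 * 25 = 103 mod 199
  k=9: 5^9 = 187 * 5 = 139 mod 199
  k=11: 5^11 = 187 * 25 * 5 = 92 mod 199
  k=18: 5^18 = 144 * 25 = 18 mod 199
  k=22: 5^22 = 144 * 28 * 25 = 106 mod 199
  k=33: 5^33 = 40 * 5 = 1 mod 199  <- first divisor giving 1
Order = 33

33


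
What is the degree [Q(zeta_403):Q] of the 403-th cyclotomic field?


The degree equals Euler's totient phi(403).
403 = 13 * 31
phi(403) = 360

360


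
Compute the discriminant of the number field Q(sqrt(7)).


For K = Q(sqrt(d)) with d squarefree: disc(K) = d if d = 1 mod 4, and disc(K) = 4d if d = 2 or 3 mod 4.
Here d = 7, and d mod 4 = 3.
d = 3 mod 4, not 1 (O_K = Z[sqrt(d)]), so disc(K) = 4d = 4 * (7) = 28

28


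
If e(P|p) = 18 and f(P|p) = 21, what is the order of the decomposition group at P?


|D_P| = e * f
= 18 * 21
= 378

378


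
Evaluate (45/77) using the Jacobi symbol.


Compute (45/77) via quadratic reciprocity:
  reciprocity: (45/77) -> +(77/45)
  reduce: (32/45)
  pull out 2: (2/45) = -1  (since 45 mod 8 = 5)
  pull out 2: (2/45) = -1  (since 45 mod 8 = 5)
  pull out 2: (2/45) = -1  (since 45 mod 8 = 5)
  pull out 2: (2/45) = -1  (since 45 mod 8 = 5)
  pull out 2: (2/45) = -1  (since 45 mod 8 = 5)
  (1/45) = 1
Product of signs = -1

-1


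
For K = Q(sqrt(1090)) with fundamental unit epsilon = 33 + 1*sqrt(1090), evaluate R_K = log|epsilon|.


epsilon = 33 + 1*sqrt(1090)
= 66.0151
R = ln(66.0151)
= 4.1899

4.1899
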